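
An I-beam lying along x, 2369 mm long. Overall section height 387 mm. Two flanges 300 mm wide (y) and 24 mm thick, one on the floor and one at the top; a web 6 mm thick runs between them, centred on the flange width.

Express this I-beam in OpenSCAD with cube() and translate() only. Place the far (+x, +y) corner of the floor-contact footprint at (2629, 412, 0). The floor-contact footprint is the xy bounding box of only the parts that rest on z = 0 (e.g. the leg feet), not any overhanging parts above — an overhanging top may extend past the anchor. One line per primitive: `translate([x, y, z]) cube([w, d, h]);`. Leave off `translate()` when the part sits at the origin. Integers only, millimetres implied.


translate([260, 112, 0]) cube([2369, 300, 24]);
translate([260, 259, 24]) cube([2369, 6, 339]);
translate([260, 112, 363]) cube([2369, 300, 24]);


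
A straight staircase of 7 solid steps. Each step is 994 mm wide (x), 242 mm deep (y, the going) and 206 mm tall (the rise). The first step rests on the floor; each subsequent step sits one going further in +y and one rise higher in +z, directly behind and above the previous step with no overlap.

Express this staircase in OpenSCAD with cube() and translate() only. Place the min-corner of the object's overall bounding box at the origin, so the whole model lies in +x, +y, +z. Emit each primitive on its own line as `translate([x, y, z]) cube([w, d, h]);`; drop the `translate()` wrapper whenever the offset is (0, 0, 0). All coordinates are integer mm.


cube([994, 242, 206]);
translate([0, 242, 206]) cube([994, 242, 206]);
translate([0, 484, 412]) cube([994, 242, 206]);
translate([0, 726, 618]) cube([994, 242, 206]);
translate([0, 968, 824]) cube([994, 242, 206]);
translate([0, 1210, 1030]) cube([994, 242, 206]);
translate([0, 1452, 1236]) cube([994, 242, 206]);


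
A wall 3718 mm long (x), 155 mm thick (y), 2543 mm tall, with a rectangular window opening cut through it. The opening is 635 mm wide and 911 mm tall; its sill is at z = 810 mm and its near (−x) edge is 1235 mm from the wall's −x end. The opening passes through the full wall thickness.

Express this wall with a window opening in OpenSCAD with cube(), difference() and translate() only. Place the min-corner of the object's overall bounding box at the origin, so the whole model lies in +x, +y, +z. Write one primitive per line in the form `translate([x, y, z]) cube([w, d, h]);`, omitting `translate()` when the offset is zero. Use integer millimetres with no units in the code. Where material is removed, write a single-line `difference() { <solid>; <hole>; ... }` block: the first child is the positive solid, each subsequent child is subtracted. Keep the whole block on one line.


difference() { cube([3718, 155, 2543]); translate([1235, 0, 810]) cube([635, 155, 911]); }


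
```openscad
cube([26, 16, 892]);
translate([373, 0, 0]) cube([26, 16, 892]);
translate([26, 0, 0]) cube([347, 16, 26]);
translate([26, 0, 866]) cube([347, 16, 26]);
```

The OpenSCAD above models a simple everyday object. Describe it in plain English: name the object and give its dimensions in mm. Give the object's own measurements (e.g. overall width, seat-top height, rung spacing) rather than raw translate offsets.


A rectangular picture frame lying in the x–z plane (depth along y). The opening is 347 mm wide (x) by 840 mm tall (z), surrounded by a border 26 mm wide on all four sides. The frame is 16 mm deep and is made of two full-height vertical stiles with two horizontal rails fitted between them.


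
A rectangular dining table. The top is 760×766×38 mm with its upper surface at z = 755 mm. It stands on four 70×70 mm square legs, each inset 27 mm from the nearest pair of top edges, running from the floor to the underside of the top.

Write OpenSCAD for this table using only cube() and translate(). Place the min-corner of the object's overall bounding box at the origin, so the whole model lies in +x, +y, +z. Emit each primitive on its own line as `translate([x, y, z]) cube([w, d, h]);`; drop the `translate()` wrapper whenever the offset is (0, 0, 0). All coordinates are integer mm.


translate([0, 0, 717]) cube([760, 766, 38]);
translate([27, 27, 0]) cube([70, 70, 717]);
translate([663, 27, 0]) cube([70, 70, 717]);
translate([27, 669, 0]) cube([70, 70, 717]);
translate([663, 669, 0]) cube([70, 70, 717]);


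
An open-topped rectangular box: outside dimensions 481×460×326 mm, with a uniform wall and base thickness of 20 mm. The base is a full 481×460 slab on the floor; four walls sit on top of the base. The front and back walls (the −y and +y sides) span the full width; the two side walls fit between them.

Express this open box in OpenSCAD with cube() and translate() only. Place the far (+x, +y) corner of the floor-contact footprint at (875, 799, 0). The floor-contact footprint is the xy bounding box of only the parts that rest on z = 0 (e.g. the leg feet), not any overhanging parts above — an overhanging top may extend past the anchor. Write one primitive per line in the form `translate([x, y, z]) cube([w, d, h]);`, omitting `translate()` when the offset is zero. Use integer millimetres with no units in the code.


translate([394, 339, 0]) cube([481, 460, 20]);
translate([394, 339, 20]) cube([481, 20, 306]);
translate([394, 779, 20]) cube([481, 20, 306]);
translate([394, 359, 20]) cube([20, 420, 306]);
translate([855, 359, 20]) cube([20, 420, 306]);


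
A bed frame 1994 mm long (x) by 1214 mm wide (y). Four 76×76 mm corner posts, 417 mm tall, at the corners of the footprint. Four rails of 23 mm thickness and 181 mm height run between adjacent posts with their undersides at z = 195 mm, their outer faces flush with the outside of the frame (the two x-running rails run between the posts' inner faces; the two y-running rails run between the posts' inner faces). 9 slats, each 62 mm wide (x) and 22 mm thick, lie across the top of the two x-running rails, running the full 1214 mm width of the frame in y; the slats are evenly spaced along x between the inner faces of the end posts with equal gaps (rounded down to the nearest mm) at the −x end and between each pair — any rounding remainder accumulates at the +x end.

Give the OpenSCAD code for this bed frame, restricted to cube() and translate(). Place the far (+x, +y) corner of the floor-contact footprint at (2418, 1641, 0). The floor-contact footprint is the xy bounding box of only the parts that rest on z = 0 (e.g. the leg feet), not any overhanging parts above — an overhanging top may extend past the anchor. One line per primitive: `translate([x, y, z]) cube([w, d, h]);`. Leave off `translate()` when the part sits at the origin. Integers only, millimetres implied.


// slat z = rail_z + rail_h = 195 + 181 = 376
// slat gap = ⌊(1842 − 9·62) / 10⌋ = 128
translate([424, 427, 0]) cube([76, 76, 417]);
translate([424, 1565, 0]) cube([76, 76, 417]);
translate([2342, 427, 0]) cube([76, 76, 417]);
translate([2342, 1565, 0]) cube([76, 76, 417]);
translate([500, 427, 195]) cube([1842, 23, 181]);
translate([500, 1618, 195]) cube([1842, 23, 181]);
translate([424, 503, 195]) cube([23, 1062, 181]);
translate([2395, 503, 195]) cube([23, 1062, 181]);
translate([628, 427, 376]) cube([62, 1214, 22]);
translate([818, 427, 376]) cube([62, 1214, 22]);
translate([1008, 427, 376]) cube([62, 1214, 22]);
translate([1198, 427, 376]) cube([62, 1214, 22]);
translate([1388, 427, 376]) cube([62, 1214, 22]);
translate([1578, 427, 376]) cube([62, 1214, 22]);
translate([1768, 427, 376]) cube([62, 1214, 22]);
translate([1958, 427, 376]) cube([62, 1214, 22]);
translate([2148, 427, 376]) cube([62, 1214, 22]);


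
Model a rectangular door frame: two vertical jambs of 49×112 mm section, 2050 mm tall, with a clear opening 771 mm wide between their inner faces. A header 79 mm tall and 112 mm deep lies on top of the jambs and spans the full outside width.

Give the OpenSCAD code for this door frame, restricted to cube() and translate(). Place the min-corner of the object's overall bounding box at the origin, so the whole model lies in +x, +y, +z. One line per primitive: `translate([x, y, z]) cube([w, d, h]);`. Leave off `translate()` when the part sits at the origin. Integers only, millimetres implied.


cube([49, 112, 2050]);
translate([820, 0, 0]) cube([49, 112, 2050]);
translate([0, 0, 2050]) cube([869, 112, 79]);


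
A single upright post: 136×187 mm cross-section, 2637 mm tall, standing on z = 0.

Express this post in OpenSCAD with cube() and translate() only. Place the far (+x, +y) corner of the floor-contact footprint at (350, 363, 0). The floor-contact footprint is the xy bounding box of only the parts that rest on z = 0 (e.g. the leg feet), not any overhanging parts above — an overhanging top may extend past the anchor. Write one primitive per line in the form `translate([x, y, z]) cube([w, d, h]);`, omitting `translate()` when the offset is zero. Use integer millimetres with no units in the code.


translate([214, 176, 0]) cube([136, 187, 2637]);


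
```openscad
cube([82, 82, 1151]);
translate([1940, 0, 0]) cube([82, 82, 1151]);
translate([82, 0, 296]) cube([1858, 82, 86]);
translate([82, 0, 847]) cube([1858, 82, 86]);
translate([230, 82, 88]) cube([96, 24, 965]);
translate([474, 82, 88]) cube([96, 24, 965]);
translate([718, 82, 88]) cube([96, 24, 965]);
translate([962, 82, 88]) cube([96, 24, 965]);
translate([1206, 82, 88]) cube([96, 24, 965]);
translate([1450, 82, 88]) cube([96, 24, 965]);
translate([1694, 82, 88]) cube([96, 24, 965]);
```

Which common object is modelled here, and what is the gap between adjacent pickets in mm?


A fence section. The picket gap is 148 mm.

Two posts, two rails, 7 pickets — a fence section. Span 1858 mm holds 7 pickets of 96 mm with 8 equal gaps: ⌊(1858 − 7·96) / 8⌋ = 148 mm.


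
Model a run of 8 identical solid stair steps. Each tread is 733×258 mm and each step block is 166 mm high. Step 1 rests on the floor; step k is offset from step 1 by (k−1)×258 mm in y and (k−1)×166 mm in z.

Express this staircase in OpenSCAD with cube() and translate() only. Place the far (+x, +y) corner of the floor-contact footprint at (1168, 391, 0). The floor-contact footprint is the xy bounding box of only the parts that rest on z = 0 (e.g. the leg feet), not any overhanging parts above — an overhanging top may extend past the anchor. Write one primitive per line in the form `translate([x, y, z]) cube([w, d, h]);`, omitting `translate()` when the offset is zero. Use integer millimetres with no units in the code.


translate([435, 133, 0]) cube([733, 258, 166]);
translate([435, 391, 166]) cube([733, 258, 166]);
translate([435, 649, 332]) cube([733, 258, 166]);
translate([435, 907, 498]) cube([733, 258, 166]);
translate([435, 1165, 664]) cube([733, 258, 166]);
translate([435, 1423, 830]) cube([733, 258, 166]);
translate([435, 1681, 996]) cube([733, 258, 166]);
translate([435, 1939, 1162]) cube([733, 258, 166]);


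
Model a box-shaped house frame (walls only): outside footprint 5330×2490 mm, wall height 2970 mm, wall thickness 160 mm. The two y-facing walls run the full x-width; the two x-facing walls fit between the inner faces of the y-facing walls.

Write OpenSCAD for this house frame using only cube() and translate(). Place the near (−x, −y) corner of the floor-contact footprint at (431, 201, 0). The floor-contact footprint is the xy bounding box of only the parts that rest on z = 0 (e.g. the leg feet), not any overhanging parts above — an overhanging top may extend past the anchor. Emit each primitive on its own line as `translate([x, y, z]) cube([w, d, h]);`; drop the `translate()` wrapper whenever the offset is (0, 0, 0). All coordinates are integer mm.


translate([431, 201, 0]) cube([5330, 160, 2970]);
translate([431, 2531, 0]) cube([5330, 160, 2970]);
translate([431, 361, 0]) cube([160, 2170, 2970]);
translate([5601, 361, 0]) cube([160, 2170, 2970]);


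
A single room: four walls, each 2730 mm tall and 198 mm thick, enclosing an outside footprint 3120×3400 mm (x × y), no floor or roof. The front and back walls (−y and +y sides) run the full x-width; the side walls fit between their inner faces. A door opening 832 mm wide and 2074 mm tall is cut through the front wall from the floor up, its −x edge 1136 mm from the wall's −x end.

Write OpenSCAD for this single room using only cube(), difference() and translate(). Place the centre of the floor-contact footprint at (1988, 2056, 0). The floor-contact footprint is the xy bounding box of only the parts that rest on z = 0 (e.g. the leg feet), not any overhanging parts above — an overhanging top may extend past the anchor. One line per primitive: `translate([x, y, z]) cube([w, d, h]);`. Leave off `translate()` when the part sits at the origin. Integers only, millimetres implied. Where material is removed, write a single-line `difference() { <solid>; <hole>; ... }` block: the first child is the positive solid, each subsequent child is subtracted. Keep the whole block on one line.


difference() { translate([428, 356, 0]) cube([3120, 198, 2730]); translate([1564, 356, 0]) cube([832, 198, 2074]); }
translate([428, 3558, 0]) cube([3120, 198, 2730]);
translate([428, 554, 0]) cube([198, 3004, 2730]);
translate([3350, 554, 0]) cube([198, 3004, 2730]);


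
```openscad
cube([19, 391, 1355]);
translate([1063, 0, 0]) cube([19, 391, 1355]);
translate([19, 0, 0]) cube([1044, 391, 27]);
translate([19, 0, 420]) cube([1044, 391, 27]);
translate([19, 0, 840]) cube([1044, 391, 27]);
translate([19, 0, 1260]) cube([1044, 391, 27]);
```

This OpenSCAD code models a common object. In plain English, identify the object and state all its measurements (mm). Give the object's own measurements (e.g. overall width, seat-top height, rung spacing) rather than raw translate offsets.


An open bookshelf. Two side panels, each 19 mm thick, 391 mm deep and 1355 mm tall, stand 1082 mm apart (outside-to-outside). Between them sit 4 shelves, each 27 mm thick and 391 mm deep, spanning the full gap between the sides. The bottom shelf rests on the floor (its underside at z = 0) and the clear gap between one shelf's top and the next shelf's underside is 393 mm.


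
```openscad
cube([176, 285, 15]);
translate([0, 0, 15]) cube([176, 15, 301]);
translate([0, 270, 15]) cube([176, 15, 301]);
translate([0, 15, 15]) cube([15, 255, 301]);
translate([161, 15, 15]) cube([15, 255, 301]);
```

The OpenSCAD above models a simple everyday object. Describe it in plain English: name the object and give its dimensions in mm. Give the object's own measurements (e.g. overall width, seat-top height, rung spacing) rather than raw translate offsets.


An open-topped rectangular box: outside dimensions 176×285×316 mm, with a uniform wall and base thickness of 15 mm. The base is a full 176×285 slab on the floor; four walls sit on top of the base. The front and back walls (the −y and +y sides) span the full width; the two side walls fit between them.


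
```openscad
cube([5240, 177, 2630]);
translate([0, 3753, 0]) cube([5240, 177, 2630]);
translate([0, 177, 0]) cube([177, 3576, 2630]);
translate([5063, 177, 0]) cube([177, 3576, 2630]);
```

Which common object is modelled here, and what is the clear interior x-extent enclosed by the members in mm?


A house (or room) frame. The interior width is 4886 mm.

Four 2630 mm walls enclosing a rectangle with no floor or roof — a room or house frame. Outside width is 5240 mm and wall thickness is 177 mm, so the interior width is 5240 − 2 × 177 = 4886 mm.


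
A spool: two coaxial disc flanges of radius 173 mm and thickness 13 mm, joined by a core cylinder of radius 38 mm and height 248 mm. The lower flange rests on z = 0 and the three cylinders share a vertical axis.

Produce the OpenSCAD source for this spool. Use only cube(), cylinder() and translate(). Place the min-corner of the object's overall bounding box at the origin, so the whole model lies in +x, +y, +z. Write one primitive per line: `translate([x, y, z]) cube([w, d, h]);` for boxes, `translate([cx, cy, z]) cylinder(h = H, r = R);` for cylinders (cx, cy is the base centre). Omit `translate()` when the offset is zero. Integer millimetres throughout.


translate([173, 173, 0]) cylinder(h = 13, r = 173);
translate([173, 173, 13]) cylinder(h = 248, r = 38);
translate([173, 173, 261]) cylinder(h = 13, r = 173);


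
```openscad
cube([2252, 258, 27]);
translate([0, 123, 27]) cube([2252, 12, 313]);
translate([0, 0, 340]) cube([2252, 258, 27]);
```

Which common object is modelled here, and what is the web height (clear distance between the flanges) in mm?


An I-beam. The web height is 313 mm.

Two wide flanges with a thin centred web — an I-beam. Overall 367 mm minus two 27 mm flanges gives a web of 367 − 2·27 = 313 mm.


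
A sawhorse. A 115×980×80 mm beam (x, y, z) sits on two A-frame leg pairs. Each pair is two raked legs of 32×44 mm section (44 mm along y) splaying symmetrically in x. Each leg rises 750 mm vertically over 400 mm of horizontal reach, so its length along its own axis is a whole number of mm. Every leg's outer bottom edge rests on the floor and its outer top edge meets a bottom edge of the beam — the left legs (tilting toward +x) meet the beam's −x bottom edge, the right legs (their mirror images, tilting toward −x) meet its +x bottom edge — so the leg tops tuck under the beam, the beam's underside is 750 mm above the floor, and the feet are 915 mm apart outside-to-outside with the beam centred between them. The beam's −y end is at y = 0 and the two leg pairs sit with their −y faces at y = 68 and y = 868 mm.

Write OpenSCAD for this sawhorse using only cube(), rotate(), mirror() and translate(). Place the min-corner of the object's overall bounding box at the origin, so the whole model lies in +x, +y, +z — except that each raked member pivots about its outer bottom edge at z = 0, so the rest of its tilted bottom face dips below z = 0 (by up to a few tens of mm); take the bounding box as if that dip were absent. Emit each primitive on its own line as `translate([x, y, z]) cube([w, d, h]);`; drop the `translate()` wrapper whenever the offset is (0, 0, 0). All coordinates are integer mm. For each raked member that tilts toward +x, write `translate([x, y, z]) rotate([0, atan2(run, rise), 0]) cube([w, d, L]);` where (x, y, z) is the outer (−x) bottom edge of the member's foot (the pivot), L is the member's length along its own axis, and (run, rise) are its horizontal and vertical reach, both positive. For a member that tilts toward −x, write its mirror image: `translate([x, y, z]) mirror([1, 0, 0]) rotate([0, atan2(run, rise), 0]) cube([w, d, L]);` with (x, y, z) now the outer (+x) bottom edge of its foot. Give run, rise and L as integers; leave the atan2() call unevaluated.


translate([400, 0, 750]) cube([115, 980, 80]);
translate([0, 68, 0]) rotate([0, atan2(400, 750), 0]) cube([32, 44, 850]);
translate([915, 68, 0]) mirror([1, 0, 0]) rotate([0, atan2(400, 750), 0]) cube([32, 44, 850]);
translate([0, 868, 0]) rotate([0, atan2(400, 750), 0]) cube([32, 44, 850]);
translate([915, 868, 0]) mirror([1, 0, 0]) rotate([0, atan2(400, 750), 0]) cube([32, 44, 850]);


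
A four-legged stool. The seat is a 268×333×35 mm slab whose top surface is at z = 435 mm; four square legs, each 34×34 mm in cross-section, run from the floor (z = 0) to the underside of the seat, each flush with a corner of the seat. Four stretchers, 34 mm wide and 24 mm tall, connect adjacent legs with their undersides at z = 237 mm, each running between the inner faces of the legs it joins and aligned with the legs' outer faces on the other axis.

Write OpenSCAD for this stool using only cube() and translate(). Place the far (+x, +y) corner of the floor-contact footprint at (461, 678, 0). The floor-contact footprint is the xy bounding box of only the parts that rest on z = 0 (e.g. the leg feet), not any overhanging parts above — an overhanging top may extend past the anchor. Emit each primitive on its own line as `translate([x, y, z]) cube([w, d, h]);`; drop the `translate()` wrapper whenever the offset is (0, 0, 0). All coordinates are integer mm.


translate([193, 345, 400]) cube([268, 333, 35]);
translate([193, 345, 0]) cube([34, 34, 400]);
translate([427, 345, 0]) cube([34, 34, 400]);
translate([193, 644, 0]) cube([34, 34, 400]);
translate([427, 644, 0]) cube([34, 34, 400]);
translate([227, 345, 237]) cube([200, 34, 24]);
translate([227, 644, 237]) cube([200, 34, 24]);
translate([193, 379, 237]) cube([34, 265, 24]);
translate([427, 379, 237]) cube([34, 265, 24]);


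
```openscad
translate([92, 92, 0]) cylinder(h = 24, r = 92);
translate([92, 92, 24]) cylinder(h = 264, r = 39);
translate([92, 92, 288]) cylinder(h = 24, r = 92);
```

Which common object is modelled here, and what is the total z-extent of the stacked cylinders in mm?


A spool. The overall height is 312 mm.

Three coaxial cylinders, large–small–large — a spool. Two 24 mm flanges and a 264 mm core give 24 + 264 + 24 = 312 mm.


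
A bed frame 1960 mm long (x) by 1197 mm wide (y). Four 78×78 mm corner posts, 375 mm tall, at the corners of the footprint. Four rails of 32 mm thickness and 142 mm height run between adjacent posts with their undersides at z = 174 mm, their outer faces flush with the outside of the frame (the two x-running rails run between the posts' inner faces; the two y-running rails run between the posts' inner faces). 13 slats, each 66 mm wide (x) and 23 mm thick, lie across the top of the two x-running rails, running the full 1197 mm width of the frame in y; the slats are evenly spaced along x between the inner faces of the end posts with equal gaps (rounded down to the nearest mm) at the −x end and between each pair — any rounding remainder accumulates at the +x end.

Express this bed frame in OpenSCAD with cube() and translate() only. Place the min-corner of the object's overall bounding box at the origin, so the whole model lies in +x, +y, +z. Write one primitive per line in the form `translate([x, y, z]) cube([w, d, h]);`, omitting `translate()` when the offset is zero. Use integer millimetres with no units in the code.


cube([78, 78, 375]);
translate([0, 1119, 0]) cube([78, 78, 375]);
translate([1882, 0, 0]) cube([78, 78, 375]);
translate([1882, 1119, 0]) cube([78, 78, 375]);
translate([78, 0, 174]) cube([1804, 32, 142]);
translate([78, 1165, 174]) cube([1804, 32, 142]);
translate([0, 78, 174]) cube([32, 1041, 142]);
translate([1928, 78, 174]) cube([32, 1041, 142]);
translate([145, 0, 316]) cube([66, 1197, 23]);
translate([278, 0, 316]) cube([66, 1197, 23]);
translate([411, 0, 316]) cube([66, 1197, 23]);
translate([544, 0, 316]) cube([66, 1197, 23]);
translate([677, 0, 316]) cube([66, 1197, 23]);
translate([810, 0, 316]) cube([66, 1197, 23]);
translate([943, 0, 316]) cube([66, 1197, 23]);
translate([1076, 0, 316]) cube([66, 1197, 23]);
translate([1209, 0, 316]) cube([66, 1197, 23]);
translate([1342, 0, 316]) cube([66, 1197, 23]);
translate([1475, 0, 316]) cube([66, 1197, 23]);
translate([1608, 0, 316]) cube([66, 1197, 23]);
translate([1741, 0, 316]) cube([66, 1197, 23]);


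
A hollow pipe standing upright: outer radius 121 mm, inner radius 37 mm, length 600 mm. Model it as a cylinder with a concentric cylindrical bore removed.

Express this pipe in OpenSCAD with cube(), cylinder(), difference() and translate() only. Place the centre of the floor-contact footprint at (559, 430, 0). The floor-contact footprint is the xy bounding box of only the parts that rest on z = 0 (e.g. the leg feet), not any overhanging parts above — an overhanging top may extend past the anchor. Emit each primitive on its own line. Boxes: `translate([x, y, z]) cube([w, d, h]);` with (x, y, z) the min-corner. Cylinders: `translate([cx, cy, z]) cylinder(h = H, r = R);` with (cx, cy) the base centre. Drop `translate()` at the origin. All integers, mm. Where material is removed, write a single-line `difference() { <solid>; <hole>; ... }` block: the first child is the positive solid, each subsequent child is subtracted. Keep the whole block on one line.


difference() { translate([559, 430, 0]) cylinder(h = 600, r = 121); translate([559, 430, 0]) cylinder(h = 600, r = 37); }


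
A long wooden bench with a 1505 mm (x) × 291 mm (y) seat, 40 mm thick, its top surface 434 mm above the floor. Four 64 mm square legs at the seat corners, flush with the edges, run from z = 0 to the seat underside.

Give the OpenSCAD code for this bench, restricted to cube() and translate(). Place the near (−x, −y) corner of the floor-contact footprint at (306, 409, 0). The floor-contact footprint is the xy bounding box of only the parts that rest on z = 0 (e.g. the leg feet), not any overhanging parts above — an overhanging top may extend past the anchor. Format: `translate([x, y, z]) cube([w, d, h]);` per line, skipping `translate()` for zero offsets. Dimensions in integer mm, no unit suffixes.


// leg_h = 434 − 40 = 394
translate([306, 409, 394]) cube([1505, 291, 40]);
translate([306, 409, 0]) cube([64, 64, 394]);
translate([306, 636, 0]) cube([64, 64, 394]);
translate([1747, 409, 0]) cube([64, 64, 394]);
translate([1747, 636, 0]) cube([64, 64, 394]);


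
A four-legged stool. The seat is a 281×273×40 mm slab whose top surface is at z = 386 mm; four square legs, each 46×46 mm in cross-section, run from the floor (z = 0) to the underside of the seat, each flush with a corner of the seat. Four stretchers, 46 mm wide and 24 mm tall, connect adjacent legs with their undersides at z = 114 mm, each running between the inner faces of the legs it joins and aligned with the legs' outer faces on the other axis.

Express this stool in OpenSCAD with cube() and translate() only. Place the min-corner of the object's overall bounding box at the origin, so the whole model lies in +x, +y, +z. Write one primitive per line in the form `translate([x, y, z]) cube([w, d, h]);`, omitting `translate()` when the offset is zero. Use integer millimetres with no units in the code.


translate([0, 0, 346]) cube([281, 273, 40]);
cube([46, 46, 346]);
translate([235, 0, 0]) cube([46, 46, 346]);
translate([0, 227, 0]) cube([46, 46, 346]);
translate([235, 227, 0]) cube([46, 46, 346]);
translate([46, 0, 114]) cube([189, 46, 24]);
translate([46, 227, 114]) cube([189, 46, 24]);
translate([0, 46, 114]) cube([46, 181, 24]);
translate([235, 46, 114]) cube([46, 181, 24]);


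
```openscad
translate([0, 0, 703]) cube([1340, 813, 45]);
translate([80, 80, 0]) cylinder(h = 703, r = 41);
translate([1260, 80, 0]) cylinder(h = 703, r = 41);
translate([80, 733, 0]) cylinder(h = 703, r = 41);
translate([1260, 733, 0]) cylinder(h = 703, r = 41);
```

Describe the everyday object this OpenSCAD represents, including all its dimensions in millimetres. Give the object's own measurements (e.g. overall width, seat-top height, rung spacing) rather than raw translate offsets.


A rectangular dining table. The top is 1340×813×45 mm with its upper surface at z = 748 mm. It stands on four round legs of 82 mm diameter, each leg's bounding box inset 39 mm from the nearest pair of top edges, running from the floor to the underside of the top.


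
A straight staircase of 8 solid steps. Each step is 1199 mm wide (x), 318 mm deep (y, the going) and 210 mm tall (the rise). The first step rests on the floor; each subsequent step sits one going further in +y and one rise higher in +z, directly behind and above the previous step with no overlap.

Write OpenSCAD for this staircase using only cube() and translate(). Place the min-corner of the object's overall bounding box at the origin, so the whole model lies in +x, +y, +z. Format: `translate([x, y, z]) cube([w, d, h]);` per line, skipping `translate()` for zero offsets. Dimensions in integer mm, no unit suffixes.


cube([1199, 318, 210]);
translate([0, 318, 210]) cube([1199, 318, 210]);
translate([0, 636, 420]) cube([1199, 318, 210]);
translate([0, 954, 630]) cube([1199, 318, 210]);
translate([0, 1272, 840]) cube([1199, 318, 210]);
translate([0, 1590, 1050]) cube([1199, 318, 210]);
translate([0, 1908, 1260]) cube([1199, 318, 210]);
translate([0, 2226, 1470]) cube([1199, 318, 210]);


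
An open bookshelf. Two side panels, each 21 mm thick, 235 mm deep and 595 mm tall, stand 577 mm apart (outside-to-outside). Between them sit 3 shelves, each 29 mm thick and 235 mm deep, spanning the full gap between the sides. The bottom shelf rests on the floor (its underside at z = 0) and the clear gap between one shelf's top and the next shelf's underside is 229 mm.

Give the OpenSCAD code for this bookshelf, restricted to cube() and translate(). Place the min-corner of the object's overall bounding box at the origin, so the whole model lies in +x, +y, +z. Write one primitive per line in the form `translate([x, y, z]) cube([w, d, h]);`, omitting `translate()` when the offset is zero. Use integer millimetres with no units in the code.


cube([21, 235, 595]);
translate([556, 0, 0]) cube([21, 235, 595]);
translate([21, 0, 0]) cube([535, 235, 29]);
translate([21, 0, 258]) cube([535, 235, 29]);
translate([21, 0, 516]) cube([535, 235, 29]);


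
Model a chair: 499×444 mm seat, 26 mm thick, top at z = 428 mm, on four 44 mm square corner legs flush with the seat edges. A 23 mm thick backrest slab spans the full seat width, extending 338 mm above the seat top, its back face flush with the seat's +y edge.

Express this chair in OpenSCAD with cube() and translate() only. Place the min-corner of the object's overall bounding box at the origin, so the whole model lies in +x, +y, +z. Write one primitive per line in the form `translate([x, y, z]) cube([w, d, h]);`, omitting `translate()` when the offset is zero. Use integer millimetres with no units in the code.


translate([0, 0, 402]) cube([499, 444, 26]);
cube([44, 44, 402]);
translate([455, 0, 0]) cube([44, 44, 402]);
translate([0, 400, 0]) cube([44, 44, 402]);
translate([455, 400, 0]) cube([44, 44, 402]);
translate([0, 421, 428]) cube([499, 23, 338]);


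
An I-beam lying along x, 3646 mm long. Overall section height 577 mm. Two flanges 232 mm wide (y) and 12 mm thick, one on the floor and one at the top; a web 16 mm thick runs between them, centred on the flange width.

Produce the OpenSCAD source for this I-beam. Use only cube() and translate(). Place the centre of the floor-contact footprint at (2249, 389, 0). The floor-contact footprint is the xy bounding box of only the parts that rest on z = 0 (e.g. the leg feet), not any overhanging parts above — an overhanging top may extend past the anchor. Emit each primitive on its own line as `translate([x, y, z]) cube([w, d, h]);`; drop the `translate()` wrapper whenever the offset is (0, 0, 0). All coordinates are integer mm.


translate([426, 273, 0]) cube([3646, 232, 12]);
translate([426, 381, 12]) cube([3646, 16, 553]);
translate([426, 273, 565]) cube([3646, 232, 12]);


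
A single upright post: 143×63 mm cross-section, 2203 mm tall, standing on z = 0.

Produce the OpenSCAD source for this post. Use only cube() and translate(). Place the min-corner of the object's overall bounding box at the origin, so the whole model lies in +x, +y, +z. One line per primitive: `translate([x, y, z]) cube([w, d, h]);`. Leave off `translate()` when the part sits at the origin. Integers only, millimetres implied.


cube([143, 63, 2203]);


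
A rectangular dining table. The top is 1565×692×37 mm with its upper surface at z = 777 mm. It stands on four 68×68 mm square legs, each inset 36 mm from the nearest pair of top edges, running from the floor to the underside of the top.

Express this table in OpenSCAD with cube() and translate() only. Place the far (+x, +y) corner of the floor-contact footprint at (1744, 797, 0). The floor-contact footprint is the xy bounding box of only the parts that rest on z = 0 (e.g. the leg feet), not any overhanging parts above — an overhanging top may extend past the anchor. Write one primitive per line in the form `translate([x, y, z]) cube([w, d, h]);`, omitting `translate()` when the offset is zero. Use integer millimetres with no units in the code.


// leg_h = 777 - 37 = 740
translate([215, 141, 740]) cube([1565, 692, 37]);
translate([251, 177, 0]) cube([68, 68, 740]);
translate([1676, 177, 0]) cube([68, 68, 740]);
translate([251, 729, 0]) cube([68, 68, 740]);
translate([1676, 729, 0]) cube([68, 68, 740]);


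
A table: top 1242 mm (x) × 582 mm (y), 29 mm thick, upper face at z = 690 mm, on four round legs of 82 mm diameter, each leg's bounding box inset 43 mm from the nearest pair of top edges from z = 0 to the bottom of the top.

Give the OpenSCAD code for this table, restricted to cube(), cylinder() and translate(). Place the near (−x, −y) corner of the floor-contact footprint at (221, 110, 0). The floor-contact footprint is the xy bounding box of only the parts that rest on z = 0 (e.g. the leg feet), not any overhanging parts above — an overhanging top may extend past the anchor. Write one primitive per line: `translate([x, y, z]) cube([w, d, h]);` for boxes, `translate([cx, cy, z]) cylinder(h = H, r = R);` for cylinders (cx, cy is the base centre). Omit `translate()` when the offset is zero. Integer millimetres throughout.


translate([178, 67, 661]) cube([1242, 582, 29]);
translate([262, 151, 0]) cylinder(h = 661, r = 41);
translate([1336, 151, 0]) cylinder(h = 661, r = 41);
translate([262, 565, 0]) cylinder(h = 661, r = 41);
translate([1336, 565, 0]) cylinder(h = 661, r = 41);


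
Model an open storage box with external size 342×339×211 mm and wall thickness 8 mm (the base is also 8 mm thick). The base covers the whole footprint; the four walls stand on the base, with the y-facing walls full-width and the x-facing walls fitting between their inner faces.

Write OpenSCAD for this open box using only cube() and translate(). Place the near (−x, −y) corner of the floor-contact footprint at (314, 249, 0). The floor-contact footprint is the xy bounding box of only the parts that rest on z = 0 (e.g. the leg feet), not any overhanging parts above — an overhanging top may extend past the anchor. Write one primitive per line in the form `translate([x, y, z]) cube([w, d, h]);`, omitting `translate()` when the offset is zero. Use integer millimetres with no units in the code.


translate([314, 249, 0]) cube([342, 339, 8]);
translate([314, 249, 8]) cube([342, 8, 203]);
translate([314, 580, 8]) cube([342, 8, 203]);
translate([314, 257, 8]) cube([8, 323, 203]);
translate([648, 257, 8]) cube([8, 323, 203]);


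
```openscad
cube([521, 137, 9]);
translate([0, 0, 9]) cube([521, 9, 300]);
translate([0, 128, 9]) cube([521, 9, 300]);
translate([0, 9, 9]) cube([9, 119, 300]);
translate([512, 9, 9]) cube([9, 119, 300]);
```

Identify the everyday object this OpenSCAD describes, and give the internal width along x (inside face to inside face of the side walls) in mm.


An open box. The internal width is 503 mm.

A 521×137 base slab with four walls standing on it — an open box. The base is 521 mm wide and the walls are 9 mm thick, so the internal width is 521 − 2 × 9 = 503 mm.


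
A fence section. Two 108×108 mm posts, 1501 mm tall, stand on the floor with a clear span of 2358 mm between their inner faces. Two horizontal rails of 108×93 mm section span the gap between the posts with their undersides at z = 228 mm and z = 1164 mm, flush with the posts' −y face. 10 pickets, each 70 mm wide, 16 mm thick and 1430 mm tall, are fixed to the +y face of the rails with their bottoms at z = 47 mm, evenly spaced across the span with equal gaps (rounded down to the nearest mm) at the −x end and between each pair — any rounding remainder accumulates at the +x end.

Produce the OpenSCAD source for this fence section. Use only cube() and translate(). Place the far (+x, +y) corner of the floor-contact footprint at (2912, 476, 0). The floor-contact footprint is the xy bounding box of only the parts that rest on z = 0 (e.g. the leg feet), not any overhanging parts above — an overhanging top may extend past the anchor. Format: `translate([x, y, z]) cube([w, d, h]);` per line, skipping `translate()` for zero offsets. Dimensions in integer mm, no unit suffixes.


translate([338, 368, 0]) cube([108, 108, 1501]);
translate([2804, 368, 0]) cube([108, 108, 1501]);
translate([446, 368, 228]) cube([2358, 108, 93]);
translate([446, 368, 1164]) cube([2358, 108, 93]);
translate([596, 476, 47]) cube([70, 16, 1430]);
translate([816, 476, 47]) cube([70, 16, 1430]);
translate([1036, 476, 47]) cube([70, 16, 1430]);
translate([1256, 476, 47]) cube([70, 16, 1430]);
translate([1476, 476, 47]) cube([70, 16, 1430]);
translate([1696, 476, 47]) cube([70, 16, 1430]);
translate([1916, 476, 47]) cube([70, 16, 1430]);
translate([2136, 476, 47]) cube([70, 16, 1430]);
translate([2356, 476, 47]) cube([70, 16, 1430]);
translate([2576, 476, 47]) cube([70, 16, 1430]);


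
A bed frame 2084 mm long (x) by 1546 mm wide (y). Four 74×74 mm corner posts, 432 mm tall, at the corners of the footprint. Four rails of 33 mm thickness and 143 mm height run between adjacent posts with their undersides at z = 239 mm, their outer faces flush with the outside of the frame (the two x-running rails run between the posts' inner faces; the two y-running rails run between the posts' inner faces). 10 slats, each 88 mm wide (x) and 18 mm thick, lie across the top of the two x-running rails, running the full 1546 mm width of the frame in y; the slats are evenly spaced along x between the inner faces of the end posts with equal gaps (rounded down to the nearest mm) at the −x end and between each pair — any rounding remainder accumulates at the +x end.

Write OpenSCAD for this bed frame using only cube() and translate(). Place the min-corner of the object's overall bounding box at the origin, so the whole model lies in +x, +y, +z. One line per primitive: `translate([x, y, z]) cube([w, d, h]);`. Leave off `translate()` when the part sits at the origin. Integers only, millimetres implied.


cube([74, 74, 432]);
translate([0, 1472, 0]) cube([74, 74, 432]);
translate([2010, 0, 0]) cube([74, 74, 432]);
translate([2010, 1472, 0]) cube([74, 74, 432]);
translate([74, 0, 239]) cube([1936, 33, 143]);
translate([74, 1513, 239]) cube([1936, 33, 143]);
translate([0, 74, 239]) cube([33, 1398, 143]);
translate([2051, 74, 239]) cube([33, 1398, 143]);
translate([170, 0, 382]) cube([88, 1546, 18]);
translate([354, 0, 382]) cube([88, 1546, 18]);
translate([538, 0, 382]) cube([88, 1546, 18]);
translate([722, 0, 382]) cube([88, 1546, 18]);
translate([906, 0, 382]) cube([88, 1546, 18]);
translate([1090, 0, 382]) cube([88, 1546, 18]);
translate([1274, 0, 382]) cube([88, 1546, 18]);
translate([1458, 0, 382]) cube([88, 1546, 18]);
translate([1642, 0, 382]) cube([88, 1546, 18]);
translate([1826, 0, 382]) cube([88, 1546, 18]);


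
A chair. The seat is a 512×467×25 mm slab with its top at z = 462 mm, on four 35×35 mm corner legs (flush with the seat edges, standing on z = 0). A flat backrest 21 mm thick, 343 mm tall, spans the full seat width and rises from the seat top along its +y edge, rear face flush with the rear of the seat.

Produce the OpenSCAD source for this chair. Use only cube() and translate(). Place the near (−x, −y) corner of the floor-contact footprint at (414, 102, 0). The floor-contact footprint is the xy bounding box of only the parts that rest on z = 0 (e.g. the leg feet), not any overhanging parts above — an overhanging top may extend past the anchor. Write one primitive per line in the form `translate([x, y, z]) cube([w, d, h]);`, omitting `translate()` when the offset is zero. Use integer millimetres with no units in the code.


translate([414, 102, 437]) cube([512, 467, 25]);
translate([414, 102, 0]) cube([35, 35, 437]);
translate([891, 102, 0]) cube([35, 35, 437]);
translate([414, 534, 0]) cube([35, 35, 437]);
translate([891, 534, 0]) cube([35, 35, 437]);
translate([414, 548, 462]) cube([512, 21, 343]);


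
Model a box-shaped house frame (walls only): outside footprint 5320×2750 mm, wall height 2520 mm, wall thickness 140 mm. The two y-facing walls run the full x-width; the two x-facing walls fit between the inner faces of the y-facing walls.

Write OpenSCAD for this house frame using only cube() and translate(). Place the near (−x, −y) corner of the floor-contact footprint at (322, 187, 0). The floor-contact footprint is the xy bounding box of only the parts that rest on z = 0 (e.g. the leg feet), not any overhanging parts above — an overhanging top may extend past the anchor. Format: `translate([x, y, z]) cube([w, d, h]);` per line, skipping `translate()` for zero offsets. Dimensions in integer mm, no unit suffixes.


translate([322, 187, 0]) cube([5320, 140, 2520]);
translate([322, 2797, 0]) cube([5320, 140, 2520]);
translate([322, 327, 0]) cube([140, 2470, 2520]);
translate([5502, 327, 0]) cube([140, 2470, 2520]);
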